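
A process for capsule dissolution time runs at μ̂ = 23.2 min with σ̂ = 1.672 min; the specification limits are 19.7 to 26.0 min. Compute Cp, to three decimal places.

0.628

Cp = (USL − LSL) / (6σ̂) = (26.0 − 19.7) / (6 × 1.672) = 6.3000 / 10.0320 = 0.6280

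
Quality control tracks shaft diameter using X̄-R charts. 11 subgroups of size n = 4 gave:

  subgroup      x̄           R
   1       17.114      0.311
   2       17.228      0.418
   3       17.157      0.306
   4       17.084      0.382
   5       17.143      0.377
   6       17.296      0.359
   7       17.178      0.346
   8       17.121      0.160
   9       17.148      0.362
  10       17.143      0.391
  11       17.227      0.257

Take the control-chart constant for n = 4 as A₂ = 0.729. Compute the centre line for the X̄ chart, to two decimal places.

X̄̄ = (17.114 + 17.228 + 17.157 + 17.084 + 17.143 + 17.296 + 17.178 + 17.121 + 17.148 + 17.143 + 17.227) / 11 = 188.8390 / 11 = 17.1672
CL = X̄̄ = 17.1672

17.17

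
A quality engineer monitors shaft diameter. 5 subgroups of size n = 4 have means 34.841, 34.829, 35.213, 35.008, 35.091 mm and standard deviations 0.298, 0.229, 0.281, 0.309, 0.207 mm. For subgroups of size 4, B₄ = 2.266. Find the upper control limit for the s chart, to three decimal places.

0.600

s̄ = (0.298 + 0.229 + 0.281 + 0.309 + 0.207) / 5 = 0.2648
UCL_s = B₄·s̄ = 2.266 × 0.2648 = 0.6000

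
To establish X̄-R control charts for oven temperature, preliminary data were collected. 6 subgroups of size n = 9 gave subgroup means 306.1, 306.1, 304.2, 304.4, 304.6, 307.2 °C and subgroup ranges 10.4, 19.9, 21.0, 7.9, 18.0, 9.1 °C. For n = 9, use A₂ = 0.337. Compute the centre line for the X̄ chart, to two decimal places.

X̄̄ = (306.1 + 306.1 + 304.2 + 304.4 + 304.6 + 307.2) / 6 = 1832.6000 / 6 = 305.4333
CL = X̄̄ = 305.4333

305.43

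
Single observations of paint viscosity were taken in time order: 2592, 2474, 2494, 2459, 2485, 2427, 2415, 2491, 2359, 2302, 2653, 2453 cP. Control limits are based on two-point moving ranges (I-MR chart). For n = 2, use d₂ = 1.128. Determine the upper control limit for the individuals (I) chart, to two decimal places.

X̄ = (2592 + 2474 + 2494 + 2459 + 2485 + 2427 + 2415 + 2491 + 2359 + 2302 + 2653 + 2453) / 12 = 2467.0000
Moving ranges: 118, 20, 35, 26, 58, 12, 76, 132, 57, 351, 200; M̄R̄ = 1085.0000 / 11 = 98.6364
UCL = X̄ + 3·M̄R̄/d₂ = 2467.0000 + 3 × 98.6364 / 1.128 = 2729.3308

2729.33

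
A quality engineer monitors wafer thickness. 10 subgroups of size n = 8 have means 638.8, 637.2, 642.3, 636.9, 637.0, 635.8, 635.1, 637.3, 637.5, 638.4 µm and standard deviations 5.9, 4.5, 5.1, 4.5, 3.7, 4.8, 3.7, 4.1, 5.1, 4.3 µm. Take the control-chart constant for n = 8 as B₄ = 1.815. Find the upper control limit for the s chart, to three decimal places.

s̄ = (5.9 + 4.5 + 5.1 + 4.5 + 3.7 + 4.8 + 3.7 + 4.1 + 5.1 + 4.3) / 10 = 4.5700
UCL_s = B₄·s̄ = 1.815 × 4.5700 = 8.2946

8.295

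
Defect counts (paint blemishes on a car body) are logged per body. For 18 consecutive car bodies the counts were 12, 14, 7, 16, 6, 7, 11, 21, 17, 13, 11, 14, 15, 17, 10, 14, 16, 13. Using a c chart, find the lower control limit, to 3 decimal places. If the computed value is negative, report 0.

c̄ = (12 + 14 + 7 + 16 + 6 + 7 + 11 + 21 + 17 + 13 + 11 + 14 + 15 + 17 + 10 + 14 + 16 + 13) / 18 = 234 / 18 = 13.0000
LCL = c̄ − 3√c̄ = 13.0000 − 3 × 3.6056 = 2.1833

2.183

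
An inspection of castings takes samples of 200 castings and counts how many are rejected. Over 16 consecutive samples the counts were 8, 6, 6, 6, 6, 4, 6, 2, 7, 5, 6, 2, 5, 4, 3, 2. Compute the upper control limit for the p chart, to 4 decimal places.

p̄ = Σdᵢ / (k·n) = 78 / (16 × 200) = 0.02438
UCL = p̄ + 3·√(p̄(1−p̄)/n) = 0.02438 + 3 × √(0.02438×0.97562/200) = 0.02438 + 3 × 0.01090 = 0.05709

0.0571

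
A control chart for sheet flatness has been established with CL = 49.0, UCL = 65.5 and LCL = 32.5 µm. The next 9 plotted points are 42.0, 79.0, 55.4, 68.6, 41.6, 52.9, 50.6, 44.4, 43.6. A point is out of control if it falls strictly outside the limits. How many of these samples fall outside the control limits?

2

Compare each point to [32.5, 65.5]: sample 2 = 79.0 > UCL; sample 4 = 68.6 > UCL.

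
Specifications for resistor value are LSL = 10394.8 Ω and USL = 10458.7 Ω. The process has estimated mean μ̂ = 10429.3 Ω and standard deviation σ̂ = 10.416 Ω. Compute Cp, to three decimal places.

1.022

Cp = (USL − LSL) / (6σ̂) = (10458.7 − 10394.8) / (6 × 10.416) = 63.9000 / 62.4960 = 1.0225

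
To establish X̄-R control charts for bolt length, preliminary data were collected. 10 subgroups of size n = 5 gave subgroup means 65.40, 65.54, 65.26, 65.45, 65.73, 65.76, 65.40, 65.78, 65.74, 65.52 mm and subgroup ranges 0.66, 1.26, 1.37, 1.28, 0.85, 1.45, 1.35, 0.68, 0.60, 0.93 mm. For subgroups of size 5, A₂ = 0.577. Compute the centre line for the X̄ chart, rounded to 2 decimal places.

X̄̄ = (65.40 + 65.54 + 65.26 + 65.45 + 65.73 + 65.76 + 65.40 + 65.78 + 65.74 + 65.52) / 10 = 655.5800 / 10 = 65.5580
CL = X̄̄ = 65.5580

65.56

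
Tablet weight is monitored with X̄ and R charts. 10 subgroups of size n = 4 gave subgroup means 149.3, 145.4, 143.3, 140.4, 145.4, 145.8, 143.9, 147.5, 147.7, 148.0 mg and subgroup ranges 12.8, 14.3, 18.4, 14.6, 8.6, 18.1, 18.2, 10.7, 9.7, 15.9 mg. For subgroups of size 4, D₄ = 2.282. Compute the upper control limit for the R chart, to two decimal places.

R̄ = (12.8 + 14.3 + 18.4 + 14.6 + 8.6 + 18.1 + 18.2 + 10.7 + 9.7 + 15.9) / 10 = 141.3000 / 10 = 14.1300
UCL_R = D₄·R̄ = 2.282 × 14.1300 = 32.2447

32.24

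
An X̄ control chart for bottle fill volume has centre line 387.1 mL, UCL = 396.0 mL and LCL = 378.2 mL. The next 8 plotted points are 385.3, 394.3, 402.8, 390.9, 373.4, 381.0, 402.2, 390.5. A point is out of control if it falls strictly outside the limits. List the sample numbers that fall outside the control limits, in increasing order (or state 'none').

Compare each point to [378.2, 396.0]: sample 3 = 402.8 > UCL; sample 5 = 373.4 < LCL; sample 7 = 402.2 > UCL.

3, 5, 7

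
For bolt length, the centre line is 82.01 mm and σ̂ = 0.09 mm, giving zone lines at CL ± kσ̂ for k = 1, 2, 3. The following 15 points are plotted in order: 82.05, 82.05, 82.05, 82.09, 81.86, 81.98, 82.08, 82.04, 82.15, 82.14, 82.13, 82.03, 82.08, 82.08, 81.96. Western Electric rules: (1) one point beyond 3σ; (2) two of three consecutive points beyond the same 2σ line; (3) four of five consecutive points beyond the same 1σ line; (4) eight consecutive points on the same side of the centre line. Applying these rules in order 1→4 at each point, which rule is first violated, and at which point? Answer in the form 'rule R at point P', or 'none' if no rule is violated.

rule 4 at point 14

Zone of each point (C = within 1σ̂, B = 1σ̂–2σ̂, A = 2σ̂–3σ̂, * = beyond 3σ̂; sign = side of CL): 1:+C, 2:+C, 3:+C, 4:+C, 5:-B, 6:-C, 7:+C, 8:+C, 9:+B, 10:+B, 11:+B, 12:+C, 13:+C, 14:+C, 15:-C
Rule 4 (eight consecutive points on the same side of the centre line) is satisfied at point 14.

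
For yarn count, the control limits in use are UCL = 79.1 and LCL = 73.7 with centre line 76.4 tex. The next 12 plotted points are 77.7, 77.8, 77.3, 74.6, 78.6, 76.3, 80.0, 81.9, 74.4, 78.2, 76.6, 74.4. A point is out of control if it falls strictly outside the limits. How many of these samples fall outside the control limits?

Compare each point to [73.7, 79.1]: sample 7 = 80.0 > UCL; sample 8 = 81.9 > UCL.

2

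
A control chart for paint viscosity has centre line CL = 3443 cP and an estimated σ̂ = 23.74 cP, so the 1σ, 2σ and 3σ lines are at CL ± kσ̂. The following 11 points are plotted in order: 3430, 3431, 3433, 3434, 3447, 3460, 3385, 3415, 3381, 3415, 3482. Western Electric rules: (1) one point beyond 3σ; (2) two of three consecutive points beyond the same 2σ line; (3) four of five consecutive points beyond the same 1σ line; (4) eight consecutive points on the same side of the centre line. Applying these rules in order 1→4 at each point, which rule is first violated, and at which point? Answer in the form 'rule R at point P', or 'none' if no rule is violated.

Zone of each point (C = within 1σ̂, B = 1σ̂–2σ̂, A = 2σ̂–3σ̂, * = beyond 3σ̂; sign = side of CL): 1:-C, 2:-C, 3:-C, 4:-C, 5:+C, 6:+C, 7:-A, 8:-B, 9:-A, 10:-B, 11:+B
Rule 2 (two of three consecutive points beyond the same 2σ limit) is satisfied at point 9.

rule 2 at point 9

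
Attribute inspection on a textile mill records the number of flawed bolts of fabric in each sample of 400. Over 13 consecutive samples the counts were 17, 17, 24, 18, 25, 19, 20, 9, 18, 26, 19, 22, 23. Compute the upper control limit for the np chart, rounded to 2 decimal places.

p̄ = Σdᵢ / (k·n) = 257 / (13 × 400) = 0.04942
UCL = np̄ + 3·√(np̄(1−p̄)) = 19.7692 + 3 × √(19.7692×0.95058) = 19.7692 + 3 × 4.3350 = 32.7742

32.77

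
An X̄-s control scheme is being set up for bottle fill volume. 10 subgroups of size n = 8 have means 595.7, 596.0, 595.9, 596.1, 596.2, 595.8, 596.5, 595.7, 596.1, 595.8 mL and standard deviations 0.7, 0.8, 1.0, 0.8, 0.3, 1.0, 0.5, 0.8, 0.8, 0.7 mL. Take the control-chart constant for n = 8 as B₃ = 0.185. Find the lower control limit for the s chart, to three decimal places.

0.137

s̄ = (0.7 + 0.8 + 1.0 + 0.8 + 0.3 + 1.0 + 0.5 + 0.8 + 0.8 + 0.7) / 10 = 0.7400
LCL_s = B₃·s̄ = 0.185 × 0.7400 = 0.1369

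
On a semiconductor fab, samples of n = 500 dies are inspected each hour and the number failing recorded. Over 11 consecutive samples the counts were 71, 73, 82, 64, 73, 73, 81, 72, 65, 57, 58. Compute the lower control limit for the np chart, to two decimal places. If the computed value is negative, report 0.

p̄ = Σdᵢ / (k·n) = 769 / (11 × 500) = 0.13982
LCL = np̄ − 3·√(np̄(1−p̄)) = 69.9091 − 3 × 7.7546 = 46.6452

46.65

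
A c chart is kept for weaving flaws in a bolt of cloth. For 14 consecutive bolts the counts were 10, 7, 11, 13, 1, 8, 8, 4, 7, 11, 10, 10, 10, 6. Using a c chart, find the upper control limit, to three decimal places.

c̄ = (10 + 7 + 11 + 13 + 1 + 8 + 8 + 4 + 7 + 11 + 10 + 10 + 10 + 6) / 14 = 116 / 14 = 8.2857
UCL = c̄ + 3√c̄ = 8.2857 + 3 × √8.2857 = 8.2857 + 3 × 2.8785 = 16.9212

16.921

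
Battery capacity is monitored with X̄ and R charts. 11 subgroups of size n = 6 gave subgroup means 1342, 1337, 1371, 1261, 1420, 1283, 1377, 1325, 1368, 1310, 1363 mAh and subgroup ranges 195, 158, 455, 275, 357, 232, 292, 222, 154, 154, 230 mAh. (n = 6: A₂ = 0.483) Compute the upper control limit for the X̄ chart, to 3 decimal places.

1461.154

X̄̄ = (1342 + 1337 + 1371 + 1261 + 1420 + 1283 + 1377 + 1325 + 1368 + 1310 + 1363) / 11 = 14757.0000 / 11 = 1341.5455
R̄ = (195 + 158 + 455 + 275 + 357 + 232 + 292 + 222 + 154 + 154 + 230) / 11 = 2724.0000 / 11 = 247.6364
UCL = X̄̄ + A₂·R̄ = 1341.5455 + 0.483 × 247.6364 = 1461.1538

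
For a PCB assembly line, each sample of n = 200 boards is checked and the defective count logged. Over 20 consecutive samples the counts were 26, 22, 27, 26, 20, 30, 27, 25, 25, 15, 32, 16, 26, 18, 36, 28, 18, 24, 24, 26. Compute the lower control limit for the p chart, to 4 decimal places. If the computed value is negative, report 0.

p̄ = Σdᵢ / (k·n) = 491 / (20 × 200) = 0.12275
LCL = p̄ − 3·√(p̄(1−p̄)/n) = 0.12275 − 3 × 0.02320 = 0.05314

0.0531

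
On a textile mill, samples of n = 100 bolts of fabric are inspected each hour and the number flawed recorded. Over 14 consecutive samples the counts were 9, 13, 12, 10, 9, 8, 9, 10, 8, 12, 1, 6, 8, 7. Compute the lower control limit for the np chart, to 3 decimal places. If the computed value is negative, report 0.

0.253

p̄ = Σdᵢ / (k·n) = 122 / (14 × 100) = 0.08714
LCL = np̄ − 3·√(np̄(1−p̄)) = 8.7143 − 3 × 2.8204 = 0.2530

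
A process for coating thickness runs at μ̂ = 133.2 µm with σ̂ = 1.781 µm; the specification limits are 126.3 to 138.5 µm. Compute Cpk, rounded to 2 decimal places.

0.99

Cpu = (USL − μ̂) / (3σ̂) = (138.5 − 133.2) / (3 × 1.781) = 0.9920; Cpl = (μ̂ − LSL) / (3σ̂) = (133.2 − 126.3) / (3 × 1.781) = 1.2914; Cpk = min(Cpu, Cpl) = 0.9920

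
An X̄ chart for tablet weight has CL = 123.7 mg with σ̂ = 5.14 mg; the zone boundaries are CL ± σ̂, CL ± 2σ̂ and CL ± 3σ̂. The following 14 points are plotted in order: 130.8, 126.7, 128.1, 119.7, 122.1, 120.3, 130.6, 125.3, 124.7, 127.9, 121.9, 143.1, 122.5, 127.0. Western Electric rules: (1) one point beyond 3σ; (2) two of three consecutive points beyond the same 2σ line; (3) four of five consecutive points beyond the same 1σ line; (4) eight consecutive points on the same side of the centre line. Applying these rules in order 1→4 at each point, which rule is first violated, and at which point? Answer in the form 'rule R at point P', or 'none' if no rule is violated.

Zone of each point (C = within 1σ̂, B = 1σ̂–2σ̂, A = 2σ̂–3σ̂, * = beyond 3σ̂; sign = side of CL): 1:+B, 2:+C, 3:+C, 4:-C, 5:-C, 6:-C, 7:+B, 8:+C, 9:+C, 10:+C, 11:-C, 12:+*, 13:-C, 14:+C
Rule 1 (one point beyond the 3σ limits) is satisfied at point 12.

rule 1 at point 12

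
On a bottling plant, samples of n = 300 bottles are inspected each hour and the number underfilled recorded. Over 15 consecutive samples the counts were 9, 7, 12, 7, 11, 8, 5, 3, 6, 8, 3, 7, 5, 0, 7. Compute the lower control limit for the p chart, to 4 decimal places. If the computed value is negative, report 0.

p̄ = Σdᵢ / (k·n) = 98 / (15 × 300) = 0.02178
LCL = p̄ − 3·√(p̄(1−p̄)/n) = 0.02178 − 3 × 0.00843 = -0.00350 → 0 (negative, so LCL = 0)

0.0000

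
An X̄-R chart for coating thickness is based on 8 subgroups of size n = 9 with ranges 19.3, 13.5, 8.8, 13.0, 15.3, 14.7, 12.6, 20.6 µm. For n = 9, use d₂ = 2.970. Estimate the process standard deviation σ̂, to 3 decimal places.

R̄ = (19.3 + 13.5 + 8.8 + 13.0 + 15.3 + 14.7 + 12.6 + 20.6) / 8 = 14.7250
σ̂ = R̄ / d₂ = 14.7250 / 2.970 = 4.9579

4.958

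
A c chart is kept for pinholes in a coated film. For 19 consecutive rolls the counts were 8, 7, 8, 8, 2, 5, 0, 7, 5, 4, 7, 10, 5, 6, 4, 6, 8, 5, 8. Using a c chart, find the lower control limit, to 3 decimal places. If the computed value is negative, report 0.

c̄ = (8 + 7 + 8 + 8 + 2 + 5 + 0 + 7 + 5 + 4 + 7 + 10 + 5 + 6 + 4 + 6 + 8 + 5 + 8) / 19 = 113 / 19 = 5.9474
LCL = c̄ − 3√c̄ = 5.9474 − 3 × 2.4387 = -1.3688 → 0 (cannot be negative)

0.000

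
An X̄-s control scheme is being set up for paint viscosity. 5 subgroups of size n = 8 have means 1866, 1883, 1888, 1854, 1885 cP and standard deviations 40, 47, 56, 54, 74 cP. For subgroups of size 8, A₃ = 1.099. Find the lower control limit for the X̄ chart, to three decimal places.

1815.634

X̄̄ = (1866 + 1883 + 1888 + 1854 + 1885) / 5 = 1875.2000
s̄ = (40 + 47 + 56 + 54 + 74) / 5 = 54.2000
LCL = X̄̄ − A₃·s̄ = 1875.2000 − 1.099 × 54.2000 = 1815.6342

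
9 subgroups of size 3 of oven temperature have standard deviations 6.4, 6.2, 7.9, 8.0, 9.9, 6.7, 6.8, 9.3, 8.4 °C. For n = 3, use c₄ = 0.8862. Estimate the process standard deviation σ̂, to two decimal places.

8.73

s̄ = (6.4 + 6.2 + 7.9 + 8.0 + 9.9 + 6.7 + 6.8 + 9.3 + 8.4) / 9 = 7.7333
σ̂ = s̄ / c₄ = 7.7333 / 0.8862 = 8.7264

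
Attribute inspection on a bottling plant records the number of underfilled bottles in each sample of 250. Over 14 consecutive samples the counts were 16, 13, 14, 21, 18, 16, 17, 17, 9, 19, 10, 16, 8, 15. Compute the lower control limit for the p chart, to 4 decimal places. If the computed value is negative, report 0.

0.0148

p̄ = Σdᵢ / (k·n) = 209 / (14 × 250) = 0.05971
LCL = p̄ − 3·√(p̄(1−p̄)/n) = 0.05971 − 3 × 0.01499 = 0.01475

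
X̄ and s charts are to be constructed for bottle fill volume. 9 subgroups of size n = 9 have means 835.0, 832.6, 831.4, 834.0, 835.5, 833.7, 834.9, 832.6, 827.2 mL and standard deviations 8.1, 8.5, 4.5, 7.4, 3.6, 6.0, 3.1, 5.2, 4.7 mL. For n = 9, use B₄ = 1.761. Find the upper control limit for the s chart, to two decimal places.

10.00

s̄ = (8.1 + 8.5 + 4.5 + 7.4 + 3.6 + 6.0 + 3.1 + 5.2 + 4.7) / 9 = 5.6778
UCL_s = B₄·s̄ = 1.761 × 5.6778 = 9.9986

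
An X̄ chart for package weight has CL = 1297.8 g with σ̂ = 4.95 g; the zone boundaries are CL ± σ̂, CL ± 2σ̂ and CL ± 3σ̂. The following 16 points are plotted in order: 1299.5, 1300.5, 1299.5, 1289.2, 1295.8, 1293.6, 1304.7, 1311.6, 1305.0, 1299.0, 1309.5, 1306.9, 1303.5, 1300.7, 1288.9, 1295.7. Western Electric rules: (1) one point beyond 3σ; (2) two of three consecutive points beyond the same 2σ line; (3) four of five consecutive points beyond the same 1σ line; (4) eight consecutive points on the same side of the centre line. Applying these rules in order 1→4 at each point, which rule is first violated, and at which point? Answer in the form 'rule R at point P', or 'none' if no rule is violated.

Zone of each point (C = within 1σ̂, B = 1σ̂–2σ̂, A = 2σ̂–3σ̂, * = beyond 3σ̂; sign = side of CL): 1:+C, 2:+C, 3:+C, 4:-B, 5:-C, 6:-C, 7:+B, 8:+A, 9:+B, 10:+C, 11:+A, 12:+B, 13:+B, 14:+C, 15:-B, 16:-C
Rule 3 (four of five consecutive points beyond the same 1σ limit) is satisfied at point 11.

rule 3 at point 11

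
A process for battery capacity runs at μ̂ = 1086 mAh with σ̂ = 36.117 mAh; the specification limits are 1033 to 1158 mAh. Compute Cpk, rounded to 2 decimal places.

0.49

Cpu = (USL − μ̂) / (3σ̂) = (1158 − 1086) / (3 × 36.117) = 0.6645; Cpl = (μ̂ − LSL) / (3σ̂) = (1086 − 1033) / (3 × 36.117) = 0.4892; Cpk = min(Cpu, Cpl) = 0.4892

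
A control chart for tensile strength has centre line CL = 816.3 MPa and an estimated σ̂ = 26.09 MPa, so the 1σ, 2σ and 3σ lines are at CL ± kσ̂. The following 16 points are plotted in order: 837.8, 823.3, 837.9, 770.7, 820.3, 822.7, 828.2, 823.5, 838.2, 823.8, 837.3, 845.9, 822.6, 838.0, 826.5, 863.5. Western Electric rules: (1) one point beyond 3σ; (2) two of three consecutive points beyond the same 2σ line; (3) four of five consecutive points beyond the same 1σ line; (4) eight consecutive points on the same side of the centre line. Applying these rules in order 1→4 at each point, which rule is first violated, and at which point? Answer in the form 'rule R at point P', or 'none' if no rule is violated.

rule 4 at point 12

Zone of each point (C = within 1σ̂, B = 1σ̂–2σ̂, A = 2σ̂–3σ̂, * = beyond 3σ̂; sign = side of CL): 1:+C, 2:+C, 3:+C, 4:-B, 5:+C, 6:+C, 7:+C, 8:+C, 9:+C, 10:+C, 11:+C, 12:+B, 13:+C, 14:+C, 15:+C, 16:+B
Rule 4 (eight consecutive points on the same side of the centre line) is satisfied at point 12.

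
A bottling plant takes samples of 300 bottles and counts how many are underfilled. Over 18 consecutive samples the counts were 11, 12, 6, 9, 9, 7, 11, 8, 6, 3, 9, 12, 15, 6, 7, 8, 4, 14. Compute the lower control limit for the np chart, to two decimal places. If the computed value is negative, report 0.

p̄ = Σdᵢ / (k·n) = 157 / (18 × 300) = 0.02907
LCL = np̄ − 3·√(np̄(1−p̄)) = 8.7222 − 3 × 2.9101 = -0.0081 → 0 (negative, so LCL = 0)

0.00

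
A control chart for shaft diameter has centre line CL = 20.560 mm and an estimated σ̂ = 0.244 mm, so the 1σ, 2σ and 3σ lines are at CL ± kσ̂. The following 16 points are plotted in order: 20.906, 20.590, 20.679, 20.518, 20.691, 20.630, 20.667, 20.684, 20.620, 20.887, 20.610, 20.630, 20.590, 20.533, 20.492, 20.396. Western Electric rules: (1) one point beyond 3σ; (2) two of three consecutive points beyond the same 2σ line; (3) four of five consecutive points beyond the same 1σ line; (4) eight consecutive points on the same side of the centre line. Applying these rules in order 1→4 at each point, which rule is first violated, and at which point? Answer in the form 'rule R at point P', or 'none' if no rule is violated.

rule 4 at point 12

Zone of each point (C = within 1σ̂, B = 1σ̂–2σ̂, A = 2σ̂–3σ̂, * = beyond 3σ̂; sign = side of CL): 1:+B, 2:+C, 3:+C, 4:-C, 5:+C, 6:+C, 7:+C, 8:+C, 9:+C, 10:+B, 11:+C, 12:+C, 13:+C, 14:-C, 15:-C, 16:-C
Rule 4 (eight consecutive points on the same side of the centre line) is satisfied at point 12.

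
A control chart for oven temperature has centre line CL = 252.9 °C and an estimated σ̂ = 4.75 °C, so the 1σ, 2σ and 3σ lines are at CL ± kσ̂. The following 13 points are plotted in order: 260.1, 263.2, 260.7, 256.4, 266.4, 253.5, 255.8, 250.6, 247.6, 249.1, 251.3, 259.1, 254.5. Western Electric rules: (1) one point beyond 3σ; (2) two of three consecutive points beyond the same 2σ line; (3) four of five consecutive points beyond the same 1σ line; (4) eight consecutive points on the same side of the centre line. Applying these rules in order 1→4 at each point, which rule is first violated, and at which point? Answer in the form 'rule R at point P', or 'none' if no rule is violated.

rule 3 at point 5

Zone of each point (C = within 1σ̂, B = 1σ̂–2σ̂, A = 2σ̂–3σ̂, * = beyond 3σ̂; sign = side of CL): 1:+B, 2:+A, 3:+B, 4:+C, 5:+A, 6:+C, 7:+C, 8:-C, 9:-B, 10:-C, 11:-C, 12:+B, 13:+C
Rule 3 (four of five consecutive points beyond the same 1σ limit) is satisfied at point 5.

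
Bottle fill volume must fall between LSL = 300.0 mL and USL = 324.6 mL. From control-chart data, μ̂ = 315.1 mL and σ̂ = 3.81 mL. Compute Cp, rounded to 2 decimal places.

Cp = (USL − LSL) / (6σ̂) = (324.6 − 300.0) / (6 × 3.81) = 24.6000 / 22.8600 = 1.0761

1.08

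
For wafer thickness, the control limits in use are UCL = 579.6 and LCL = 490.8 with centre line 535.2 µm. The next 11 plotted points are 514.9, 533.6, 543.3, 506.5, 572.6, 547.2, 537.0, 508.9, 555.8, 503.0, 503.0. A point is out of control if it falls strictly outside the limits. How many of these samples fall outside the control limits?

0

All 11 points lie within [490.8, 579.6].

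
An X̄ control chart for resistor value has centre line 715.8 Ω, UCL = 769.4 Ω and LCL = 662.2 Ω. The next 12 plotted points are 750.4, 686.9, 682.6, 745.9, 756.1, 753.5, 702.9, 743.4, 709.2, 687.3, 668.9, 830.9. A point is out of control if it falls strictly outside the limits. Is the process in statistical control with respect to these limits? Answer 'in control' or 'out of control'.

out of control

Compare each point to [662.2, 769.4]: sample 12 = 830.9 > UCL.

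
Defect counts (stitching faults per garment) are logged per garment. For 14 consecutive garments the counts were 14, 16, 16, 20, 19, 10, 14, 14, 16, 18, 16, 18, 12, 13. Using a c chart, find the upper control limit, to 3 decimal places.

27.212

c̄ = (14 + 16 + 16 + 20 + 19 + 10 + 14 + 14 + 16 + 18 + 16 + 18 + 12 + 13) / 14 = 216 / 14 = 15.4286
UCL = c̄ + 3√c̄ = 15.4286 + 3 × √15.4286 = 15.4286 + 3 × 3.9279 = 27.2123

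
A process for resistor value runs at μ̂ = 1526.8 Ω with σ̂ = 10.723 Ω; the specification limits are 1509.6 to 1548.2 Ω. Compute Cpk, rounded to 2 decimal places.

0.53

Cpu = (USL − μ̂) / (3σ̂) = (1548.2 − 1526.8) / (3 × 10.723) = 0.6652; Cpl = (μ̂ − LSL) / (3σ̂) = (1526.8 − 1509.6) / (3 × 10.723) = 0.5347; Cpk = min(Cpu, Cpl) = 0.5347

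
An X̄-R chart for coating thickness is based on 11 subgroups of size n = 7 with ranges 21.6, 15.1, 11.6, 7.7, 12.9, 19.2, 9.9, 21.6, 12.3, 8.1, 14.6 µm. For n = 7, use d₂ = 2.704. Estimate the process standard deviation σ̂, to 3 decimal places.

5.198

R̄ = (21.6 + 15.1 + 11.6 + 7.7 + 12.9 + 19.2 + 9.9 + 21.6 + 12.3 + 8.1 + 14.6) / 11 = 14.0545
σ̂ = R̄ / d₂ = 14.0545 / 2.704 = 5.1977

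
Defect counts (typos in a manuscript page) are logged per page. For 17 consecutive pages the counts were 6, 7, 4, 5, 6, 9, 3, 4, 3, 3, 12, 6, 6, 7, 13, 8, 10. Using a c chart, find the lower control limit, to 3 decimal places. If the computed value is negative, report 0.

c̄ = (6 + 7 + 4 + 5 + 6 + 9 + 3 + 4 + 3 + 3 + 12 + 6 + 6 + 7 + 13 + 8 + 10) / 17 = 112 / 17 = 6.5882
LCL = c̄ − 3√c̄ = 6.5882 − 3 × 2.5668 = -1.1120 → 0 (cannot be negative)

0.000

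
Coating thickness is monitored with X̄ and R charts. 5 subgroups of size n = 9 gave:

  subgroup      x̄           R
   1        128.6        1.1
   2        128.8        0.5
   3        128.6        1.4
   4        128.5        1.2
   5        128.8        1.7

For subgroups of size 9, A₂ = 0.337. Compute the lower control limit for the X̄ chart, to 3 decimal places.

X̄̄ = (128.6 + 128.8 + 128.6 + 128.5 + 128.8) / 5 = 643.3000 / 5 = 128.6600
R̄ = (1.1 + 0.5 + 1.4 + 1.2 + 1.7) / 5 = 5.9000 / 5 = 1.1800
LCL = X̄̄ − A₂·R̄ = 128.6600 − 0.337 × 1.1800 = 128.2623

128.262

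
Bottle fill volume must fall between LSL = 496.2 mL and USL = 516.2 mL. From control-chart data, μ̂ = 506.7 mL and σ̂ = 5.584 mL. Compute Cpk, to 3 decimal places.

0.567

Cpu = (USL − μ̂) / (3σ̂) = (516.2 − 506.7) / (3 × 5.584) = 0.5671; Cpl = (μ̂ − LSL) / (3σ̂) = (506.7 − 496.2) / (3 × 5.584) = 0.6268; Cpk = min(Cpu, Cpl) = 0.5671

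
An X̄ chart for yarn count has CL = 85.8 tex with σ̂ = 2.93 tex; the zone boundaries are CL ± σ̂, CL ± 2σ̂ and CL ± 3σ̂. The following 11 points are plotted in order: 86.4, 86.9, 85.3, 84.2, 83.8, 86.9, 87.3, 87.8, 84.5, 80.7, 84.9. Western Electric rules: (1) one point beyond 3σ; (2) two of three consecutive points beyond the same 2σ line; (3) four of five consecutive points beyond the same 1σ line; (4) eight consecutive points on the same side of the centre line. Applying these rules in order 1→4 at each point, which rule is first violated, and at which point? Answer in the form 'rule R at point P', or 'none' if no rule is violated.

Zone of each point (C = within 1σ̂, B = 1σ̂–2σ̂, A = 2σ̂–3σ̂, * = beyond 3σ̂; sign = side of CL): 1:+C, 2:+C, 3:-C, 4:-C, 5:-C, 6:+C, 7:+C, 8:+C, 9:-C, 10:-B, 11:-C
No rule fires across all 11 points.

none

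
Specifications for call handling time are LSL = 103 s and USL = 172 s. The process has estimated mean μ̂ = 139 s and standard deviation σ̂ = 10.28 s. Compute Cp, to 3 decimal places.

1.119

Cp = (USL − LSL) / (6σ̂) = (172 − 103) / (6 × 10.28) = 69.0000 / 61.6800 = 1.1187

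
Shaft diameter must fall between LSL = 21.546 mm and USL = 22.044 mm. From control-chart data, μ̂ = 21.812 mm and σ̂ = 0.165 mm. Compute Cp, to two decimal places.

0.50

Cp = (USL − LSL) / (6σ̂) = (22.044 − 21.546) / (6 × 0.165) = 0.4980 / 0.9900 = 0.5030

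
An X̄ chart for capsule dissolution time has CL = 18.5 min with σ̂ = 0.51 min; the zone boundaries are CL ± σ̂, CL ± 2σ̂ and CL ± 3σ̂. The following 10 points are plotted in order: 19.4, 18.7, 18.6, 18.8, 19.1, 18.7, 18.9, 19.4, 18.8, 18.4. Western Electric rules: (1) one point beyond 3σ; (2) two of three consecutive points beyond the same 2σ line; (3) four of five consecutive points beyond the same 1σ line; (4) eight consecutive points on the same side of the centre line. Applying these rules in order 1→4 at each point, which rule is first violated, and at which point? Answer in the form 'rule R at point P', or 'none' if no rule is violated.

rule 4 at point 8

Zone of each point (C = within 1σ̂, B = 1σ̂–2σ̂, A = 2σ̂–3σ̂, * = beyond 3σ̂; sign = side of CL): 1:+B, 2:+C, 3:+C, 4:+C, 5:+B, 6:+C, 7:+C, 8:+B, 9:+C, 10:-C
Rule 4 (eight consecutive points on the same side of the centre line) is satisfied at point 8.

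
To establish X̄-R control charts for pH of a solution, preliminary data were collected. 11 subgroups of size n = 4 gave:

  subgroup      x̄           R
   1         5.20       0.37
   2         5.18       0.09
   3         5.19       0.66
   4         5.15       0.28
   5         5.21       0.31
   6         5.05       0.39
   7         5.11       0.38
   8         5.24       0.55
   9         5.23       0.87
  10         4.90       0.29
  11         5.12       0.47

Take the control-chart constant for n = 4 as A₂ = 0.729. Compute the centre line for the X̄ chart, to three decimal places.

X̄̄ = (5.20 + 5.18 + 5.19 + 5.15 + 5.21 + 5.05 + 5.11 + 5.24 + 5.23 + 4.90 + 5.12) / 11 = 56.5800 / 11 = 5.1436
CL = X̄̄ = 5.1436

5.144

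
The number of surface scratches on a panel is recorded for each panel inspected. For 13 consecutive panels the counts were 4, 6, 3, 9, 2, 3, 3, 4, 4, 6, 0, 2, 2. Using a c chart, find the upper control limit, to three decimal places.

c̄ = (4 + 6 + 3 + 9 + 2 + 3 + 3 + 4 + 4 + 6 + 0 + 2 + 2) / 13 = 48 / 13 = 3.6923
UCL = c̄ + 3√c̄ = 3.6923 + 3 × √3.6923 = 3.6923 + 3 × 1.9215 = 9.4569

9.457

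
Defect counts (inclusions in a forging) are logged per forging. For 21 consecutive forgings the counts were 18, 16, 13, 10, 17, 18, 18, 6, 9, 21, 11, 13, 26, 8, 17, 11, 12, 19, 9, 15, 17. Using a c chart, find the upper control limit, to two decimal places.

25.89

c̄ = (18 + 16 + 13 + 10 + 17 + 18 + 18 + 6 + 9 + 21 + 11 + 13 + 26 + 8 + 17 + 11 + 12 + 19 + 9 + 15 + 17) / 21 = 304 / 21 = 14.4762
UCL = c̄ + 3√c̄ = 14.4762 + 3 × √14.4762 = 14.4762 + 3 × 3.8048 = 25.8905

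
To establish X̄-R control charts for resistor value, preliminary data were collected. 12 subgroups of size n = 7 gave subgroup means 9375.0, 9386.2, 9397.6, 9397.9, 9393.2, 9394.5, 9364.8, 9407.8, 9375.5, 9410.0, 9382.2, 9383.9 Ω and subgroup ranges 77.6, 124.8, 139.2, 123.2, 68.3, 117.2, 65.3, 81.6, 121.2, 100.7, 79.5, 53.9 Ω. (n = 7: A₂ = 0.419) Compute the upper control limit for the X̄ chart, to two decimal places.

X̄̄ = (9375.0 + 9386.2 + 9397.6 + 9397.9 + 9393.2 + 9394.5 + 9364.8 + 9407.8 + 9375.5 + 9410.0 + 9382.2 + 9383.9) / 12 = 112668.6000 / 12 = 9389.0500
R̄ = (77.6 + 124.8 + 139.2 + 123.2 + 68.3 + 117.2 + 65.3 + 81.6 + 121.2 + 100.7 + 79.5 + 53.9) / 12 = 1152.5000 / 12 = 96.0417
UCL = X̄̄ + A₂·R̄ = 9389.0500 + 0.419 × 96.0417 = 9429.2915

9429.29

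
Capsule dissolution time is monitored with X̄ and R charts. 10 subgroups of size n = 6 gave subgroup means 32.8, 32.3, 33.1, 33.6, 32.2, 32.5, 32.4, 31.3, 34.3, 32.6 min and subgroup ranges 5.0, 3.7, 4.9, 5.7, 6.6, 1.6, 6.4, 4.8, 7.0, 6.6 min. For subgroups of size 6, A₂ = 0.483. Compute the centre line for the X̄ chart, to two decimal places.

X̄̄ = (32.8 + 32.3 + 33.1 + 33.6 + 32.2 + 32.5 + 32.4 + 31.3 + 34.3 + 32.6) / 10 = 327.1000 / 10 = 32.7100
CL = X̄̄ = 32.7100

32.71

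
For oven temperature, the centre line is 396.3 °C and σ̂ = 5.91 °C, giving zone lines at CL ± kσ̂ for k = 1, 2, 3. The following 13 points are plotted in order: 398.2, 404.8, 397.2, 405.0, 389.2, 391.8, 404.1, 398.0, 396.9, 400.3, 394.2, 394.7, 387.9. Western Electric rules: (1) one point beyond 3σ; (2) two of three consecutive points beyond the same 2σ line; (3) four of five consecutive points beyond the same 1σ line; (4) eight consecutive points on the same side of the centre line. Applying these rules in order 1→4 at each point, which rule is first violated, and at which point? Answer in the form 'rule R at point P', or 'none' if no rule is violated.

Zone of each point (C = within 1σ̂, B = 1σ̂–2σ̂, A = 2σ̂–3σ̂, * = beyond 3σ̂; sign = side of CL): 1:+C, 2:+B, 3:+C, 4:+B, 5:-B, 6:-C, 7:+B, 8:+C, 9:+C, 10:+C, 11:-C, 12:-C, 13:-B
No rule fires across all 13 points.

none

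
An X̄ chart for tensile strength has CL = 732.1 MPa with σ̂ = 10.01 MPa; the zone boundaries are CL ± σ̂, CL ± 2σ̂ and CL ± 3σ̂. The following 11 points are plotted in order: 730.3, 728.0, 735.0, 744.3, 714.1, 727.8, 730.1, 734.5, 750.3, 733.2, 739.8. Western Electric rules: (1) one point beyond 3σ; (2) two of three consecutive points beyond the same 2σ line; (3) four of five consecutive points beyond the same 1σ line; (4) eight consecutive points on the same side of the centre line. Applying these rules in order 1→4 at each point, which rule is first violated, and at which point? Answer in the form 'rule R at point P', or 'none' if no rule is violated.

Zone of each point (C = within 1σ̂, B = 1σ̂–2σ̂, A = 2σ̂–3σ̂, * = beyond 3σ̂; sign = side of CL): 1:-C, 2:-C, 3:+C, 4:+B, 5:-B, 6:-C, 7:-C, 8:+C, 9:+B, 10:+C, 11:+C
No rule fires across all 11 points.

none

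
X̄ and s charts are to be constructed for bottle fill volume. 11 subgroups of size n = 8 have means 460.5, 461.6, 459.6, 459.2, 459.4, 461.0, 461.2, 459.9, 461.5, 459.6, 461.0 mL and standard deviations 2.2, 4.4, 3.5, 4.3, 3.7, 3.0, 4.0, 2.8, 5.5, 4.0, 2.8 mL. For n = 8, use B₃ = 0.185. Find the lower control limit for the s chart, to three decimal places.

s̄ = (2.2 + 4.4 + 3.5 + 4.3 + 3.7 + 3.0 + 4.0 + 2.8 + 5.5 + 4.0 + 2.8) / 11 = 3.6545
LCL_s = B₃·s̄ = 0.185 × 3.6545 = 0.6761

0.676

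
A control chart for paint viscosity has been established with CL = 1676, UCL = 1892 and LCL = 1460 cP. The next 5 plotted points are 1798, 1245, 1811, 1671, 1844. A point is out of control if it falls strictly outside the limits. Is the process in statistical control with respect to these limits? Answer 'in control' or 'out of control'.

Compare each point to [1460, 1892]: sample 2 = 1245 < LCL.

out of control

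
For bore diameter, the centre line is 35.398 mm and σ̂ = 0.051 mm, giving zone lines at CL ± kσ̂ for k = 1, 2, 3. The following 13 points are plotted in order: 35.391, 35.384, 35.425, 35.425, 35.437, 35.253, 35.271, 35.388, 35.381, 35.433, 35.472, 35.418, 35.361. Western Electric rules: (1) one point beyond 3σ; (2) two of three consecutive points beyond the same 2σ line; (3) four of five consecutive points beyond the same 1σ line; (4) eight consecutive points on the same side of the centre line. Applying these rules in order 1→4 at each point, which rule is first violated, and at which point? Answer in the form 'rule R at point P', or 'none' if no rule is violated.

rule 2 at point 7

Zone of each point (C = within 1σ̂, B = 1σ̂–2σ̂, A = 2σ̂–3σ̂, * = beyond 3σ̂; sign = side of CL): 1:-C, 2:-C, 3:+C, 4:+C, 5:+C, 6:-A, 7:-A, 8:-C, 9:-C, 10:+C, 11:+B, 12:+C, 13:-C
Rule 2 (two of three consecutive points beyond the same 2σ limit) is satisfied at point 7.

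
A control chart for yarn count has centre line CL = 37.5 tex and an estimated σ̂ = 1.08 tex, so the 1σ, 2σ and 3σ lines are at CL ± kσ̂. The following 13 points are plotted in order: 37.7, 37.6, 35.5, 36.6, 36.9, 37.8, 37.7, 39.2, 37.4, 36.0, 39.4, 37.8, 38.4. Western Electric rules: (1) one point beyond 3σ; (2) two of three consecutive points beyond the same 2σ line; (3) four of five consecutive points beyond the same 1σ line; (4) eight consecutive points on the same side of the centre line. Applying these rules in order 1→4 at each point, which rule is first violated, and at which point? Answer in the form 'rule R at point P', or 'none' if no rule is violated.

Zone of each point (C = within 1σ̂, B = 1σ̂–2σ̂, A = 2σ̂–3σ̂, * = beyond 3σ̂; sign = side of CL): 1:+C, 2:+C, 3:-B, 4:-C, 5:-C, 6:+C, 7:+C, 8:+B, 9:-C, 10:-B, 11:+B, 12:+C, 13:+C
No rule fires across all 13 points.

none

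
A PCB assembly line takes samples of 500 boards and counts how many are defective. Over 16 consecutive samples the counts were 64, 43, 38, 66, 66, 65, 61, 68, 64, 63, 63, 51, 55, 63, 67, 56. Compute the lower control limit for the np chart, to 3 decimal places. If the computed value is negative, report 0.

37.832

p̄ = Σdᵢ / (k·n) = 953 / (16 × 500) = 0.11912
LCL = np̄ − 3·√(np̄(1−p̄)) = 59.5625 − 3 × 7.2434 = 37.8322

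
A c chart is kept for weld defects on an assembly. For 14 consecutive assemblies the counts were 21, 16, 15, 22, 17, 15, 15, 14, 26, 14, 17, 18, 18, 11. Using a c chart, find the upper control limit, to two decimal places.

c̄ = (21 + 16 + 15 + 22 + 17 + 15 + 15 + 14 + 26 + 14 + 17 + 18 + 18 + 11) / 14 = 239 / 14 = 17.0714
UCL = c̄ + 3√c̄ = 17.0714 + 3 × √17.0714 = 17.0714 + 3 × 4.1318 = 29.4667

29.47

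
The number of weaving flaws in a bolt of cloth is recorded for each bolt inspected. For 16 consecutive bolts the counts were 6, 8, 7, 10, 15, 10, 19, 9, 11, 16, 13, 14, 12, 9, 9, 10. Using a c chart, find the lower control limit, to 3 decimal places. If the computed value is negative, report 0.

1.119

c̄ = (6 + 8 + 7 + 10 + 15 + 10 + 19 + 9 + 11 + 16 + 13 + 14 + 12 + 9 + 9 + 10) / 16 = 178 / 16 = 11.1250
LCL = c̄ − 3√c̄ = 11.1250 − 3 × 3.3354 = 1.1188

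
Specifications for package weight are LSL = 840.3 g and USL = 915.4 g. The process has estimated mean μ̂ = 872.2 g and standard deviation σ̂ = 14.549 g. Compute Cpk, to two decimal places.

Cpu = (USL − μ̂) / (3σ̂) = (915.4 − 872.2) / (3 × 14.549) = 0.9898; Cpl = (μ̂ − LSL) / (3σ̂) = (872.2 − 840.3) / (3 × 14.549) = 0.7309; Cpk = min(Cpu, Cpl) = 0.7309

0.73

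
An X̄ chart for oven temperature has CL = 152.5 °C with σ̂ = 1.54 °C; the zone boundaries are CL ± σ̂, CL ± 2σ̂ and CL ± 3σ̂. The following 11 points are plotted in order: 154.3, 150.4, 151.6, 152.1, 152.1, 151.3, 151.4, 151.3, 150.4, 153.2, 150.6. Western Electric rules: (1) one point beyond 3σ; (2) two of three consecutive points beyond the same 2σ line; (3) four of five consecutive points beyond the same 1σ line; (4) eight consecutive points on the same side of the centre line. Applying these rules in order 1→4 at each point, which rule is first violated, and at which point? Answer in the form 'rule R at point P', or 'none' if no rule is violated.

rule 4 at point 9

Zone of each point (C = within 1σ̂, B = 1σ̂–2σ̂, A = 2σ̂–3σ̂, * = beyond 3σ̂; sign = side of CL): 1:+B, 2:-B, 3:-C, 4:-C, 5:-C, 6:-C, 7:-C, 8:-C, 9:-B, 10:+C, 11:-B
Rule 4 (eight consecutive points on the same side of the centre line) is satisfied at point 9.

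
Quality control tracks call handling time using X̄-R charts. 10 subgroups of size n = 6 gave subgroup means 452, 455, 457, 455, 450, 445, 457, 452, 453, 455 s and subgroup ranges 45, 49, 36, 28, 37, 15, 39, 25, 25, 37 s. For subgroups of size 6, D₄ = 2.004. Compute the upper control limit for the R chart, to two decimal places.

67.33

R̄ = (45 + 49 + 36 + 28 + 37 + 15 + 39 + 25 + 25 + 37) / 10 = 336.0000 / 10 = 33.6000
UCL_R = D₄·R̄ = 2.004 × 33.6000 = 67.3344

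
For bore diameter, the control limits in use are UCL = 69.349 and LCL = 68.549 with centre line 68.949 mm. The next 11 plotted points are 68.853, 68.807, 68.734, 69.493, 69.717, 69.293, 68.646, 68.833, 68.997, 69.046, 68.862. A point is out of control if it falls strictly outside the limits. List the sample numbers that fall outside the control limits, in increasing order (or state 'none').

4, 5

Compare each point to [68.549, 69.349]: sample 4 = 69.493 > UCL; sample 5 = 69.717 > UCL.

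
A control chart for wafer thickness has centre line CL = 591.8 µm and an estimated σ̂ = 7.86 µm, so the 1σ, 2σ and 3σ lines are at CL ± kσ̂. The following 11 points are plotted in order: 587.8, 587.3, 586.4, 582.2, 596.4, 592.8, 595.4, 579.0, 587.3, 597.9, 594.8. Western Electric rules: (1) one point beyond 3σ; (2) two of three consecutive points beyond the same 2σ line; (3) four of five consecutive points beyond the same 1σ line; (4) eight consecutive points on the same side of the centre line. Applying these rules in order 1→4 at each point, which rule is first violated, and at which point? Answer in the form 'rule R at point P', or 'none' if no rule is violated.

none

Zone of each point (C = within 1σ̂, B = 1σ̂–2σ̂, A = 2σ̂–3σ̂, * = beyond 3σ̂; sign = side of CL): 1:-C, 2:-C, 3:-C, 4:-B, 5:+C, 6:+C, 7:+C, 8:-B, 9:-C, 10:+C, 11:+C
No rule fires across all 11 points.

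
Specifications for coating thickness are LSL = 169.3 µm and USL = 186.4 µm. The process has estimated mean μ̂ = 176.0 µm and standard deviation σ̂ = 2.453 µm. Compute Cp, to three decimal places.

1.162

Cp = (USL − LSL) / (6σ̂) = (186.4 − 169.3) / (6 × 2.453) = 17.1000 / 14.7180 = 1.1618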